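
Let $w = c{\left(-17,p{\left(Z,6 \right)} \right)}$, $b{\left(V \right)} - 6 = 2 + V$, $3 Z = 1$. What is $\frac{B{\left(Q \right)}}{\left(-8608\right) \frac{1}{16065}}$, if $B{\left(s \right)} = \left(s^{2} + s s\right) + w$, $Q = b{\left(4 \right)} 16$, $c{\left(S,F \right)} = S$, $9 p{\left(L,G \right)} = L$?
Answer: $- \frac{1184167215}{8608} \approx -1.3757 \cdot 10^{5}$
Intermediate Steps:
$Z = \frac{1}{3}$ ($Z = \frac{1}{3} \cdot 1 = \frac{1}{3} \approx 0.33333$)
$p{\left(L,G \right)} = \frac{L}{9}$
$b{\left(V \right)} = 8 + V$ ($b{\left(V \right)} = 6 + \left(2 + V\right) = 8 + V$)
$w = -17$
$Q = 192$ ($Q = \left(8 + 4\right) 16 = 12 \cdot 16 = 192$)
$B{\left(s \right)} = -17 + 2 s^{2}$ ($B{\left(s \right)} = \left(s^{2} + s s\right) - 17 = \left(s^{2} + s^{2}\right) - 17 = 2 s^{2} - 17 = -17 + 2 s^{2}$)
$\frac{B{\left(Q \right)}}{\left(-8608\right) \frac{1}{16065}} = \frac{-17 + 2 \cdot 192^{2}}{\left(-8608\right) \frac{1}{16065}} = \frac{-17 + 2 \cdot 36864}{\left(-8608\right) \frac{1}{16065}} = \frac{-17 + 73728}{- \frac{8608}{16065}} = 73711 \left(- \frac{16065}{8608}\right) = - \frac{1184167215}{8608}$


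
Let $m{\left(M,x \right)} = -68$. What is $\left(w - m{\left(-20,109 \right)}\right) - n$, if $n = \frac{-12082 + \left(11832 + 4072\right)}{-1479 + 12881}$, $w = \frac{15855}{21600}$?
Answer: $\frac{561516037}{8209440} \approx 68.399$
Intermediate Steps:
$w = \frac{1057}{1440}$ ($w = 15855 \cdot \frac{1}{21600} = \frac{1057}{1440} \approx 0.73403$)
$n = \frac{1911}{5701}$ ($n = \frac{-12082 + 15904}{11402} = 3822 \cdot \frac{1}{11402} = \frac{1911}{5701} \approx 0.3352$)
$\left(w - m{\left(-20,109 \right)}\right) - n = \left(\frac{1057}{1440} - -68\right) - \frac{1911}{5701} = \left(\frac{1057}{1440} + 68\right) - \frac{1911}{5701} = \frac{98977}{1440} - \frac{1911}{5701} = \frac{561516037}{8209440}$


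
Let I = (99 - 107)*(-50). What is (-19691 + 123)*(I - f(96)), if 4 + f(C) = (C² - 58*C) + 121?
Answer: 65846320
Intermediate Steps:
f(C) = 117 + C² - 58*C (f(C) = -4 + ((C² - 58*C) + 121) = -4 + (121 + C² - 58*C) = 117 + C² - 58*C)
I = 400 (I = -8*(-50) = 400)
(-19691 + 123)*(I - f(96)) = (-19691 + 123)*(400 - (117 + 96² - 58*96)) = -19568*(400 - (117 + 9216 - 5568)) = -19568*(400 - 1*3765) = -19568*(400 - 3765) = -19568*(-3365) = 65846320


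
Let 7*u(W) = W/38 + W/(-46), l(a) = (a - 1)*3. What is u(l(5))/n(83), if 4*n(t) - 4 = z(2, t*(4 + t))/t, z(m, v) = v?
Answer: 96/278369 ≈ 0.00034487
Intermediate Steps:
n(t) = 2 + t/4 (n(t) = 1 + ((t*(4 + t))/t)/4 = 1 + (4 + t)/4 = 1 + (1 + t/4) = 2 + t/4)
l(a) = -3 + 3*a (l(a) = (-1 + a)*3 = -3 + 3*a)
u(W) = 2*W/3059 (u(W) = (W/38 + W/(-46))/7 = (W*(1/38) + W*(-1/46))/7 = (W/38 - W/46)/7 = (2*W/437)/7 = 2*W/3059)
u(l(5))/n(83) = (2*(-3 + 3*5)/3059)/(2 + (1/4)*83) = (2*(-3 + 15)/3059)/(2 + 83/4) = ((2/3059)*12)/(91/4) = (24/3059)*(4/91) = 96/278369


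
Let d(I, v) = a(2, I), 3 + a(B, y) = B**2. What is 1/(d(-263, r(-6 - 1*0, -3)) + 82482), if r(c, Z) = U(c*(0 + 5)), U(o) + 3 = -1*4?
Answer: 1/82483 ≈ 1.2124e-5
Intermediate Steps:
a(B, y) = -3 + B**2
U(o) = -7 (U(o) = -3 - 1*4 = -3 - 4 = -7)
r(c, Z) = -7
d(I, v) = 1 (d(I, v) = -3 + 2**2 = -3 + 4 = 1)
1/(d(-263, r(-6 - 1*0, -3)) + 82482) = 1/(1 + 82482) = 1/82483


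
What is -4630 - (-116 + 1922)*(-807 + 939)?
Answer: -243022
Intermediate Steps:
-4630 - (-116 + 1922)*(-807 + 939) = -4630 - 1806*132 = -4630 - 1*238392 = -4630 - 238392 = -243022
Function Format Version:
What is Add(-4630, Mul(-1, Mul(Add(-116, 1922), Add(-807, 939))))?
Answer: -243022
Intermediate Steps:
Add(-4630, Mul(-1, Mul(Add(-116, 1922), Add(-807, 939)))) = Add(-4630, Mul(-1, Mul(1806, 132))) = Add(-4630, Mul(-1, 238392)) = Add(-4630, -238392) = -243022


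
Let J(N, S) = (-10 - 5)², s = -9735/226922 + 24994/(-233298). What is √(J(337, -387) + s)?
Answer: √17505138972427102573642/8823408126 ≈ 14.995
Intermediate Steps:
s = -3971422249/26470224378 (s = -9735*1/226922 + 24994*(-1/233298) = -9735/226922 - 12497/116649 = -3971422249/26470224378 ≈ -0.15003)
J(N, S) = 225 (J(N, S) = (-15)² = 225)
√(J(337, -387) + s) = √(225 - 3971422249/26470224378) = √(5951829062801/26470224378) = √17505138972427102573642/8823408126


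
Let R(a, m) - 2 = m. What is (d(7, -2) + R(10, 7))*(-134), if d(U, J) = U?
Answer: -2144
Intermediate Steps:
R(a, m) = 2 + m
(d(7, -2) + R(10, 7))*(-134) = (7 + (2 + 7))*(-134) = (7 + 9)*(-134) = 16*(-134) = -2144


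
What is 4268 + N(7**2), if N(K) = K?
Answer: 4317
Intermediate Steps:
4268 + N(7**2) = 4268 + 7**2 = 4268 + 49 = 4317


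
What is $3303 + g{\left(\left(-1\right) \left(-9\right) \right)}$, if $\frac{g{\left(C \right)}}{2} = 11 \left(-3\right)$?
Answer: $3237$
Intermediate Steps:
$g{\left(C \right)} = -66$ ($g{\left(C \right)} = 2 \cdot 11 \left(-3\right) = 2 \left(-33\right) = -66$)
$3303 + g{\left(\left(-1\right) \left(-9\right) \right)} = 3303 - 66 = 3237$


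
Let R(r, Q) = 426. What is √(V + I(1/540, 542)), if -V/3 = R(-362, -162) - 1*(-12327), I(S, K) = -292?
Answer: I*√38551 ≈ 196.34*I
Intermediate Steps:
V = -38259 (V = -3*(426 - 1*(-12327)) = -3*(426 + 12327) = -3*12753 = -38259)
√(V + I(1/540, 542)) = √(-38259 - 292) = √(-38551) = I*√38551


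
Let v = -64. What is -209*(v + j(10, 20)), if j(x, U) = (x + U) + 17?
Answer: 3553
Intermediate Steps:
j(x, U) = 17 + U + x (j(x, U) = (U + x) + 17 = 17 + U + x)
-209*(v + j(10, 20)) = -209*(-64 + (17 + 20 + 10)) = -209*(-64 + 47) = -209*(-17) = 3553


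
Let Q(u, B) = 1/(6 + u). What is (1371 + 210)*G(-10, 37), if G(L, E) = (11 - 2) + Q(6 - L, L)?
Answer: 314619/22 ≈ 14301.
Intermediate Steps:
G(L, E) = 9 + 1/(12 - L) (G(L, E) = (11 - 2) + 1/(6 + (6 - L)) = 9 + 1/(12 - L))
(1371 + 210)*G(-10, 37) = (1371 + 210)*((-109 + 9*(-10))/(-12 - 10)) = 1581*((-109 - 90)/(-22)) = 1581*(-1/22*(-199)) = 1581*(199/22) = 314619/22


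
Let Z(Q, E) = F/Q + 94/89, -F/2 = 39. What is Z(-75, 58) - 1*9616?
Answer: -21390936/2225 ≈ -9613.9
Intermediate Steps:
F = -78 (F = -2*39 = -78)
Z(Q, E) = 94/89 - 78/Q (Z(Q, E) = -78/Q + 94/89 = 94/89 - 78/Q)
Z(-75, 58) - 1*9616 = (94/89 - 78/(-75)) - 1*9616 = (94/89 - 78*(-1/75)) - 9616 = (94/89 + 26/25) - 9616 = 4664/2225 - 9616 = -21390936/2225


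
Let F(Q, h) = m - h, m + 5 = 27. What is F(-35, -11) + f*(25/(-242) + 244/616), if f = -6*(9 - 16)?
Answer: 5481/121 ≈ 45.298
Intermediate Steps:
m = 22 (m = -5 + 27 = 22)
F(Q, h) = 22 - h
f = 42 (f = -6*(-7) = 42)
F(-35, -11) + f*(25/(-242) + 244/616) = (22 - 1*(-11)) + 42*(25/(-242) + 244/616) = (22 + 11) + 42*(25*(-1/242) + 244*(1/616)) = 33 + 42*(-25/242 + 61/154) = 33 + 42*(248/847) = 33 + 1488/121 = 5481/121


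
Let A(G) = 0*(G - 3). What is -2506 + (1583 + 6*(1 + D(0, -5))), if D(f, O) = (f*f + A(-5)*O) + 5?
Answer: -887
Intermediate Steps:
A(G) = 0 (A(G) = 0*(-3 + G) = 0)
D(f, O) = 5 + f**2 (D(f, O) = (f*f + 0*O) + 5 = (f**2 + 0) + 5 = f**2 + 5 = 5 + f**2)
-2506 + (1583 + 6*(1 + D(0, -5))) = -2506 + (1583 + 6*(1 + (5 + 0**2))) = -2506 + (1583 + 6*(1 + (5 + 0))) = -2506 + (1583 + 6*(1 + 5)) = -2506 + (1583 + 6*6) = -2506 + (1583 + 36) = -2506 + 1619 = -887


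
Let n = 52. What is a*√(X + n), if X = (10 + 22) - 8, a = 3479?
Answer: 6958*√19 ≈ 30329.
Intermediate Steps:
X = 24 (X = 32 - 8 = 24)
a*√(X + n) = 3479*√(24 + 52) = 3479*√76 = 3479*(2*√19) = 6958*√19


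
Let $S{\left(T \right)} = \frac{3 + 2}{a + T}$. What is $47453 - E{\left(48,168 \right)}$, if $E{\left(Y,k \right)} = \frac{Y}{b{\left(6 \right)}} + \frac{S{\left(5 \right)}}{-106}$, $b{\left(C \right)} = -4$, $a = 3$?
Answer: $\frac{40250325}{848} \approx 47465.0$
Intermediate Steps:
$S{\left(T \right)} = \frac{5}{3 + T}$ ($S{\left(T \right)} = \frac{3 + 2}{3 + T} = \frac{5}{3 + T}$)
$E{\left(Y,k \right)} = - \frac{5}{848} - \frac{Y}{4}$ ($E{\left(Y,k \right)} = \frac{Y}{-4} + \frac{5 \frac{1}{3 + 5}}{-106} = Y \left(- \frac{1}{4}\right) + \frac{5}{8} \left(- \frac{1}{106}\right) = - \frac{Y}{4} + 5 \cdot \frac{1}{8} \left(- \frac{1}{106}\right) = - \frac{Y}{4} + \frac{5}{8} \left(- \frac{1}{106}\right) = - \frac{Y}{4} - \frac{5}{848} = - \frac{5}{848} - \frac{Y}{4}$)
$47453 - E{\left(48,168 \right)} = 47453 - \left(- \frac{5}{848} - 12\right) = 47453 - - \frac{10181}{848} = 47453 + \frac{10181}{848} = \frac{40250325}{848}$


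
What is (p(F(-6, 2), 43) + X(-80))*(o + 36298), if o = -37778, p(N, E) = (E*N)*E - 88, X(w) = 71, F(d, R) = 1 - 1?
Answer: 25160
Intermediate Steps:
F(d, R) = 0
p(N, E) = -88 + N*E² (p(N, E) = N*E² - 88 = -88 + N*E²)
(p(F(-6, 2), 43) + X(-80))*(o + 36298) = ((-88 + 0*43²) + 71)*(-37778 + 36298) = ((-88 + 0*1849) + 71)*(-1480) = ((-88 + 0) + 71)*(-1480) = (-88 + 71)*(-1480) = -17*(-1480) = 25160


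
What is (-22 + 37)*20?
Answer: 300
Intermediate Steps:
(-22 + 37)*20 = 15*20 = 300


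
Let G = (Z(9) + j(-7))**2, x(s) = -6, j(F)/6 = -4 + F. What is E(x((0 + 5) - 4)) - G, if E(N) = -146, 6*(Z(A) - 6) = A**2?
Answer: -9233/4 ≈ -2308.3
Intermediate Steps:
Z(A) = 6 + A**2/6
j(F) = -24 + 6*F (j(F) = 6*(-4 + F) = -24 + 6*F)
G = 8649/4 (G = ((6 + (1/6)*9**2) + (-24 + 6*(-7)))**2 = ((6 + (1/6)*81) + (-24 - 42))**2 = ((6 + 27/2) - 66)**2 = (39/2 - 66)**2 = (-93/2)**2 = 8649/4 ≈ 2162.3)
E(x((0 + 5) - 4)) - G = -146 - 1*8649/4 = -146 - 8649/4 = -9233/4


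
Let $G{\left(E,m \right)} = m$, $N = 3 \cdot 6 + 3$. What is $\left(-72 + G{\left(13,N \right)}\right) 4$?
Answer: $-204$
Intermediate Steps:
$N = 21$ ($N = 18 + 3 = 21$)
$\left(-72 + G{\left(13,N \right)}\right) 4 = \left(-72 + 21\right) 4 = \left(-51\right) 4 = -204$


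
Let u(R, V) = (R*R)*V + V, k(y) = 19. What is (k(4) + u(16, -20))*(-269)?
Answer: 1377549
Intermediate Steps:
u(R, V) = V + V*R**2 (u(R, V) = R**2*V + V = V*R**2 + V = V + V*R**2)
(k(4) + u(16, -20))*(-269) = (19 - 20*(1 + 16**2))*(-269) = (19 - 20*(1 + 256))*(-269) = (19 - 20*257)*(-269) = (19 - 5140)*(-269) = -5121*(-269) = 1377549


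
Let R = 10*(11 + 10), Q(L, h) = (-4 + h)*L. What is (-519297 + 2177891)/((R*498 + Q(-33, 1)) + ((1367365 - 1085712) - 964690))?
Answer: -829297/289179 ≈ -2.8678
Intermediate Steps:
Q(L, h) = L*(-4 + h)
R = 210 (R = 10*21 = 210)
(-519297 + 2177891)/((R*498 + Q(-33, 1)) + ((1367365 - 1085712) - 964690)) = (-519297 + 2177891)/((210*498 - 33*(-4 + 1)) + ((1367365 - 1085712) - 964690)) = 1658594/((104580 - 33*(-3)) + (281653 - 964690)) = 1658594/((104580 + 99) - 683037) = 1658594/(104679 - 683037) = 1658594/(-578358) = 1658594*(-1/578358) = -829297/289179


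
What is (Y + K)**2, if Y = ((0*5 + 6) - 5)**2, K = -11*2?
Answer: 441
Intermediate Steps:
K = -22
Y = 1 (Y = ((0 + 6) - 5)**2 = (6 - 5)**2 = 1**2 = 1)
(Y + K)**2 = (1 - 22)**2 = (-21)**2 = 441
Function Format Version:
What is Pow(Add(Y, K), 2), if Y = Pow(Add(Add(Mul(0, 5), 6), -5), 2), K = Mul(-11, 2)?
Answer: 441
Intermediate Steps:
K = -22
Y = 1 (Y = Pow(Add(Add(0, 6), -5), 2) = Pow(Add(6, -5), 2) = Pow(1, 2) = 1)
Pow(Add(Y, K), 2) = Pow(Add(1, -22), 2) = Pow(-21, 2) = 441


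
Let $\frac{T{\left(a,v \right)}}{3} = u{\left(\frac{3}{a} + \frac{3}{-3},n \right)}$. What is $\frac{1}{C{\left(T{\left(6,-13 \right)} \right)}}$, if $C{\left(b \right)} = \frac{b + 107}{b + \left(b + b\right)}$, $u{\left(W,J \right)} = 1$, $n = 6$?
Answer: $\frac{9}{110} \approx 0.081818$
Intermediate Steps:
$T{\left(a,v \right)} = 3$ ($T{\left(a,v \right)} = 3 \cdot 1 = 3$)
$C{\left(b \right)} = \frac{107 + b}{3 b}$ ($C{\left(b \right)} = \frac{107 + b}{b + 2 b} = \frac{107 + b}{3 b}$)
$\frac{1}{C{\left(T{\left(6,-13 \right)} \right)}} = \frac{1}{\frac{1}{3} \cdot \frac{1}{3} \left(107 + 3\right)} = \frac{1}{\frac{1}{3} \cdot \frac{1}{3} \cdot 110} = \frac{1}{\frac{110}{9}} = \frac{9}{110}$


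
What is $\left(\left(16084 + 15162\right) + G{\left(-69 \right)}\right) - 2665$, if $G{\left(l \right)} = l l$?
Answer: $33342$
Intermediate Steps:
$G{\left(l \right)} = l^{2}$
$\left(\left(16084 + 15162\right) + G{\left(-69 \right)}\right) - 2665 = \left(\left(16084 + 15162\right) + \left(-69\right)^{2}\right) - 2665 = \left(31246 + 4761\right) - 2665 = 36007 - 2665 = 33342$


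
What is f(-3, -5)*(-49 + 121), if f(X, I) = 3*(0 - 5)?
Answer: -1080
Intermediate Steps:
f(X, I) = -15 (f(X, I) = 3*(-5) = -15)
f(-3, -5)*(-49 + 121) = -15*(-49 + 121) = -15*72 = -1080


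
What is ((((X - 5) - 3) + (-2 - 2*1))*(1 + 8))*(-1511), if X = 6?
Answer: 81594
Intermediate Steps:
((((X - 5) - 3) + (-2 - 2*1))*(1 + 8))*(-1511) = ((((6 - 5) - 3) + (-2 - 2*1))*(1 + 8))*(-1511) = (((1 - 3) + (-2 - 2))*9)*(-1511) = ((-2 - 4)*9)*(-1511) = -6*9*(-1511) = -54*(-1511) = 81594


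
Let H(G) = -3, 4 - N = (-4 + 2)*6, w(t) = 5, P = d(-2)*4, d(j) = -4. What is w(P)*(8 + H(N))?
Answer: 25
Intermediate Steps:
P = -16 (P = -4*4 = -16)
N = 16 (N = 4 - (-4 + 2)*6 = 4 - (-2)*6 = 4 - 1*(-12) = 4 + 12 = 16)
w(P)*(8 + H(N)) = 5*(8 - 3) = 5*5 = 25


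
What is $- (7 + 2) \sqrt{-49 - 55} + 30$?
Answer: $30 - 18 i \sqrt{26} \approx 30.0 - 91.782 i$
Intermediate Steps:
$- (7 + 2) \sqrt{-49 - 55} + 30 = \left(-1\right) 9 \sqrt{-104} + 30 = - 9 \cdot 2 i \sqrt{26} + 30 = - 18 i \sqrt{26} + 30 = 30 - 18 i \sqrt{26}$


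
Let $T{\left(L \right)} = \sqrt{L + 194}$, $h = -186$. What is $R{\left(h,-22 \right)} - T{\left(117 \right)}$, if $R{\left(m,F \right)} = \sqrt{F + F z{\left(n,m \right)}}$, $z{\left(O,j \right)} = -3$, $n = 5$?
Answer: $- \sqrt{311} + 2 \sqrt{11} \approx -11.002$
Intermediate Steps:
$T{\left(L \right)} = \sqrt{194 + L}$
$R{\left(m,F \right)} = \sqrt{2} \sqrt{- F}$ ($R{\left(m,F \right)} = \sqrt{F + F \left(-3\right)} = \sqrt{F - 3 F} = \sqrt{- 2 F} = \sqrt{2} \sqrt{- F}$)
$R{\left(h,-22 \right)} - T{\left(117 \right)} = \sqrt{2} \sqrt{\left(-1\right) \left(-22\right)} - \sqrt{194 + 117} = \sqrt{2} \sqrt{22} - \sqrt{311} = 2 \sqrt{11} - \sqrt{311} = - \sqrt{311} + 2 \sqrt{11}$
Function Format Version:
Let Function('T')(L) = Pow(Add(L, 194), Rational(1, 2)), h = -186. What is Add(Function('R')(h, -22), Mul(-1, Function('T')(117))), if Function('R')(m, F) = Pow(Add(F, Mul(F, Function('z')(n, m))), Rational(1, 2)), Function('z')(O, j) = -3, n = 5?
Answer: Add(Mul(-1, Pow(311, Rational(1, 2))), Mul(2, Pow(11, Rational(1, 2)))) ≈ -11.002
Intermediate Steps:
Function('T')(L) = Pow(Add(194, L), Rational(1, 2))
Function('R')(m, F) = Mul(Pow(2, Rational(1, 2)), Pow(Mul(-1, F), Rational(1, 2))) (Function('R')(m, F) = Pow(Add(F, Mul(F, -3)), Rational(1, 2)) = Pow(Add(F, Mul(-3, F)), Rational(1, 2)) = Pow(Mul(-2, F), Rational(1, 2)) = Mul(Pow(2, Rational(1, 2)), Pow(Mul(-1, F), Rational(1, 2))))
Add(Function('R')(h, -22), Mul(-1, Function('T')(117))) = Add(Mul(Pow(2, Rational(1, 2)), Pow(Mul(-1, -22), Rational(1, 2))), Mul(-1, Pow(Add(194, 117), Rational(1, 2)))) = Add(Mul(Pow(2, Rational(1, 2)), Pow(22, Rational(1, 2))), Mul(-1, Pow(311, Rational(1, 2)))) = Add(Mul(2, Pow(11, Rational(1, 2))), Mul(-1, Pow(311, Rational(1, 2)))) = Add(Mul(-1, Pow(311, Rational(1, 2))), Mul(2, Pow(11, Rational(1, 2))))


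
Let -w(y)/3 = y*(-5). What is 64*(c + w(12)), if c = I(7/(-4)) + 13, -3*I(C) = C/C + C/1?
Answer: 12368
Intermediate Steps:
w(y) = 15*y (w(y) = -3*y*(-5) = -(-15)*y = 15*y)
I(C) = -⅓ - C/3 (I(C) = -(C/C + C/1)/3 = -(1 + C*1)/3 = -(1 + C)/3 = -⅓ - C/3)
c = 53/4 (c = (-⅓ - 7/(3*(-4))) + 13 = (-⅓ - 7*(-1)/(3*4)) + 13 = (-⅓ - ⅓*(-7/4)) + 13 = (-⅓ + 7/12) + 13 = ¼ + 13 = 53/4 ≈ 13.250)
64*(c + w(12)) = 64*(53/4 + 15*12) = 64*(53/4 + 180) = 64*(773/4) = 12368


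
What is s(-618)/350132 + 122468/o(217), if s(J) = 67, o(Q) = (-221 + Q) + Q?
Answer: 42879980047/74578116 ≈ 574.97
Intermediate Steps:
o(Q) = -221 + 2*Q
s(-618)/350132 + 122468/o(217) = 67/350132 + 122468/(-221 + 2*217) = 67*(1/350132) + 122468/(-221 + 434) = 67/350132 + 122468/213 = 42879980047/74578116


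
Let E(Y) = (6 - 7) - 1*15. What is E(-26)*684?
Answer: -10944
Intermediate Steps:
E(Y) = -16 (E(Y) = -1 - 15 = -16)
E(-26)*684 = -16*684 = -10944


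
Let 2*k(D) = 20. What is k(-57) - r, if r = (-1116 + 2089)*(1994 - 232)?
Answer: -1714416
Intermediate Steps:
k(D) = 10 (k(D) = (1/2)*20 = 10)
r = 1714426 (r = 973*1762 = 1714426)
k(-57) - r = 10 - 1*1714426 = 10 - 1714426 = -1714416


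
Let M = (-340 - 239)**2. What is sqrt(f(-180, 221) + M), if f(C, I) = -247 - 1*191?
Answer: sqrt(334803) ≈ 578.62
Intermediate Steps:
f(C, I) = -438 (f(C, I) = -247 - 191 = -438)
M = 335241 (M = (-579)**2 = 335241)
sqrt(f(-180, 221) + M) = sqrt(-438 + 335241) = sqrt(334803)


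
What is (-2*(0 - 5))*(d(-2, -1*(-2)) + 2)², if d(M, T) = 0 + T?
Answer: 160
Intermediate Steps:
d(M, T) = T
(-2*(0 - 5))*(d(-2, -1*(-2)) + 2)² = (-2*(0 - 5))*(-1*(-2) + 2)² = (-2*(-5))*(2 + 2)² = 10*4² = 10*16 = 160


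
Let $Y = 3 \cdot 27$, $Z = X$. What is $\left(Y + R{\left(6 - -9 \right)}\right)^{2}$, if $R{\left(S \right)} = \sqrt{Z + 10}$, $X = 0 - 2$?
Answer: $6569 + 324 \sqrt{2} \approx 7027.2$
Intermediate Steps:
$X = -2$ ($X = 0 - 2 = -2$)
$Z = -2$
$R{\left(S \right)} = 2 \sqrt{2}$ ($R{\left(S \right)} = \sqrt{-2 + 10} = \sqrt{8} = 2 \sqrt{2}$)
$Y = 81$
$\left(Y + R{\left(6 - -9 \right)}\right)^{2} = \left(81 + 2 \sqrt{2}\right)^{2}$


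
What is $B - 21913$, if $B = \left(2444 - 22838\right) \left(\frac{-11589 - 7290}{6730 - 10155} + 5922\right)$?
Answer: $- \frac{414108513251}{3425} \approx -1.2091 \cdot 10^{8}$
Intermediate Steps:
$B = - \frac{414033461226}{3425}$ ($B = - 20394 \left(- \frac{18879}{-3425} + 5922\right) = - 20394 \left(\left(-18879\right) \left(- \frac{1}{3425}\right) + 5922\right) = - 20394 \left(\frac{18879}{3425} + 5922\right) = \left(-20394\right) \frac{20301729}{3425} = - \frac{414033461226}{3425} \approx -1.2089 \cdot 10^{8}$)
$B - 21913 = - \frac{414033461226}{3425} - 21913 = - \frac{414108513251}{3425}$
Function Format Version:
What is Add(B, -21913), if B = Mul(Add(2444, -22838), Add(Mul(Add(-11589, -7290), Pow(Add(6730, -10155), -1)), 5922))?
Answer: Rational(-414108513251, 3425) ≈ -1.2091e+8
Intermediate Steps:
B = Rational(-414033461226, 3425) (B = Mul(-20394, Add(Mul(-18879, Pow(-3425, -1)), 5922)) = Mul(-20394, Add(Mul(-18879, Rational(-1, 3425)), 5922)) = Mul(-20394, Add(Rational(18879, 3425), 5922)) = Mul(-20394, Rational(20301729, 3425)) = Rational(-414033461226, 3425) ≈ -1.2089e+8)
Add(B, -21913) = Add(Rational(-414033461226, 3425), -21913) = Rational(-414108513251, 3425)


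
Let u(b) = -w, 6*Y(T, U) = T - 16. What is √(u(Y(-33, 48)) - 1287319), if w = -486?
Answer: I*√1286833 ≈ 1134.4*I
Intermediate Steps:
Y(T, U) = -8/3 + T/6 (Y(T, U) = (T - 16)/6 = (-16 + T)/6 = -8/3 + T/6)
u(b) = 486 (u(b) = -1*(-486) = 486)
√(u(Y(-33, 48)) - 1287319) = √(486 - 1287319) = √(-1286833) = I*√1286833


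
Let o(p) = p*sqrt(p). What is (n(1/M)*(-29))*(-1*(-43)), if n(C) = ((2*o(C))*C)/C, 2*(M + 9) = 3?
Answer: 4988*I*sqrt(30)/225 ≈ 121.42*I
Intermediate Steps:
o(p) = p**(3/2)
M = -15/2 (M = -9 + (1/2)*3 = -9 + 3/2 = -15/2 ≈ -7.5000)
n(C) = 2*C**(3/2) (n(C) = ((2*C**(3/2))*C)/C = (2*C**(5/2))/C = 2*C**(3/2))
(n(1/M)*(-29))*(-1*(-43)) = ((2*(1/(-15/2))**(3/2))*(-29))*(-1*(-43)) = ((2*(1*(-2/15))**(3/2))*(-29))*43 = ((2*(-2/15)**(3/2))*(-29))*43 = ((2*(-2*I*sqrt(30)/225))*(-29))*43 = (-4*I*sqrt(30)/225*(-29))*43 = (116*I*sqrt(30)/225)*43 = 4988*I*sqrt(30)/225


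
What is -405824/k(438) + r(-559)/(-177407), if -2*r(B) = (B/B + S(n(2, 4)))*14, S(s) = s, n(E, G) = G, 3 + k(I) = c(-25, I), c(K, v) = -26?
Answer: 71996019383/5144803 ≈ 13994.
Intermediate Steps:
k(I) = -29 (k(I) = -3 - 26 = -29)
r(B) = -35 (r(B) = -(B/B + 4)*14/2 = -(1 + 4)*14/2 = -5*14/2 = -1/2*70 = -35)
-405824/k(438) + r(-559)/(-177407) = -405824/(-29) - 35/(-177407) = -405824*(-1/29) - 35*(-1/177407) = 405824/29 + 35/177407 = 71996019383/5144803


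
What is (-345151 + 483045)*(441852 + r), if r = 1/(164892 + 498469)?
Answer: 40417749688309262/663361 ≈ 6.0929e+10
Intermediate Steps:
r = 1/663361 ≈ 1.5075e-6
(-345151 + 483045)*(441852 + r) = (-345151 + 483045)*(441852 + 1/663361) = 137894*(293107384573/663361) = 40417749688309262/663361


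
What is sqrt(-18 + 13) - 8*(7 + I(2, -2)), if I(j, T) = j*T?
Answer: -24 + I*sqrt(5) ≈ -24.0 + 2.2361*I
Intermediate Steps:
I(j, T) = T*j
sqrt(-18 + 13) - 8*(7 + I(2, -2)) = sqrt(-18 + 13) - 8*(7 - 2*2) = sqrt(-5) - 8*(7 - 4) = I*sqrt(5) - 8*3 = I*sqrt(5) - 24 = -24 + I*sqrt(5)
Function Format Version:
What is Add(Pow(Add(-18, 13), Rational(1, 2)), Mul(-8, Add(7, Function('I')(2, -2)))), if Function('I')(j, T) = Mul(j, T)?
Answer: Add(-24, Mul(I, Pow(5, Rational(1, 2)))) ≈ Add(-24.000, Mul(2.2361, I))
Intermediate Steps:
Function('I')(j, T) = Mul(T, j)
Add(Pow(Add(-18, 13), Rational(1, 2)), Mul(-8, Add(7, Function('I')(2, -2)))) = Add(Pow(Add(-18, 13), Rational(1, 2)), Mul(-8, Add(7, Mul(-2, 2)))) = Add(Pow(-5, Rational(1, 2)), Mul(-8, Add(7, -4))) = Add(Mul(I, Pow(5, Rational(1, 2))), Mul(-8, 3)) = Add(Mul(I, Pow(5, Rational(1, 2))), -24) = Add(-24, Mul(I, Pow(5, Rational(1, 2))))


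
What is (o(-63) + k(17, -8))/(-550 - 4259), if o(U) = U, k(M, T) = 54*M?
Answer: -285/1603 ≈ -0.17779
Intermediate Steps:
(o(-63) + k(17, -8))/(-550 - 4259) = (-63 + 54*17)/(-550 - 4259) = (-63 + 918)/(-4809) = 855*(-1/4809) = -285/1603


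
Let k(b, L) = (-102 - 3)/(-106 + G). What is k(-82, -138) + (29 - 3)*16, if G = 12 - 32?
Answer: 2501/6 ≈ 416.83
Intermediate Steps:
G = -20
k(b, L) = ⅚ (k(b, L) = (-102 - 3)/(-106 - 20) = -105/(-126) = -105*(-1/126) = ⅚)
k(-82, -138) + (29 - 3)*16 = ⅚ + (29 - 3)*16 = ⅚ + 26*16 = ⅚ + 416 = 2501/6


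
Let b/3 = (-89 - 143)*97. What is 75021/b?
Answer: -25007/22504 ≈ -1.1112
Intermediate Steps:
b = -67512 (b = 3*((-89 - 143)*97) = 3*(-232*97) = 3*(-22504) = -67512)
75021/b = 75021/(-67512) = 75021*(-1/67512) = -25007/22504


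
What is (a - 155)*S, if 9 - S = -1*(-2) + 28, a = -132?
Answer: 6027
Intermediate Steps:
S = -21 (S = 9 - (-1*(-2) + 28) = 9 - (2 + 28) = 9 - 1*30 = 9 - 30 = -21)
(a - 155)*S = (-132 - 155)*(-21) = -287*(-21) = 6027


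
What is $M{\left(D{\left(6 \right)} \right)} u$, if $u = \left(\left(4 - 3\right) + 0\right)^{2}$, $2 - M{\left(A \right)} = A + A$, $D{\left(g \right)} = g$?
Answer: $-10$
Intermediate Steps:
$M{\left(A \right)} = 2 - 2 A$ ($M{\left(A \right)} = 2 - \left(A + A\right) = 2 - 2 A$)
$u = 1$ ($u = \left(\left(4 - 3\right) + 0\right)^{2} = \left(1 + 0\right)^{2} = 1^{2} = 1$)
$M{\left(D{\left(6 \right)} \right)} u = \left(2 - 12\right) 1 = \left(-10\right) 1 = -10$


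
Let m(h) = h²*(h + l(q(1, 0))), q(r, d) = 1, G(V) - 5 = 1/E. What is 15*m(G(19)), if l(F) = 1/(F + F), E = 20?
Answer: 3396933/1600 ≈ 2123.1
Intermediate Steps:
G(V) = 101/20 (G(V) = 5 + 1/20 = 101/20)
l(F) = 1/(2*F)
m(h) = h²*(½ + h) (m(h) = h²*(h + (½)/1) = h²*(h + (½)*1) = h²*(h + ½) = h²*(½ + h))
15*m(G(19)) = 15*((101/20)²*(½ + 101/20)) = 15*((10201/400)*(111/20)) = 15*(1132311/8000) = 3396933/1600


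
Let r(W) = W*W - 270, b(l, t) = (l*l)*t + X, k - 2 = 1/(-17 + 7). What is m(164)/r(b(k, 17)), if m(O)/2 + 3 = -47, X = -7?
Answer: -1000000/26860969 ≈ -0.037229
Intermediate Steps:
m(O) = -100 (m(O) = -6 + 2*(-47) = -6 - 94 = -100)
k = 19/10 (k = 2 + 1/(-17 + 7) = 2 + 1/(-10) = 2 - ⅒ = 19/10 ≈ 1.9000)
b(l, t) = -7 + t*l² (b(l, t) = (l*l)*t - 7 = l²*t - 7 = t*l² - 7 = -7 + t*l²)
r(W) = -270 + W² (r(W) = W² - 270 = -270 + W²)
m(164)/r(b(k, 17)) = -100/(-270 + (-7 + 17*(19/10)²)²) = -100/(-270 + (-7 + 17*(361/100))²) = -100/(-270 + (-7 + 6137/100)²) = -100/(-270 + (5437/100)²) = -100/(-270 + 29560969/10000) = -100/26860969/10000 = -100*10000/26860969 = -1000000/26860969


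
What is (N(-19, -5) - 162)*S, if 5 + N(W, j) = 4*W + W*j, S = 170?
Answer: -25160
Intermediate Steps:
N(W, j) = -5 + 4*W + W*j (N(W, j) = -5 + (4*W + W*j) = -5 + 4*W + W*j)
(N(-19, -5) - 162)*S = ((-5 + 4*(-19) - 19*(-5)) - 162)*170 = ((-5 - 76 + 95) - 162)*170 = (14 - 162)*170 = -148*170 = -25160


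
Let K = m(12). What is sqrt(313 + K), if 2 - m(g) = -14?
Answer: sqrt(329) ≈ 18.138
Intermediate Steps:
m(g) = 16 (m(g) = 2 - 1*(-14) = 2 + 14 = 16)
K = 16
sqrt(313 + K) = sqrt(313 + 16) = sqrt(329)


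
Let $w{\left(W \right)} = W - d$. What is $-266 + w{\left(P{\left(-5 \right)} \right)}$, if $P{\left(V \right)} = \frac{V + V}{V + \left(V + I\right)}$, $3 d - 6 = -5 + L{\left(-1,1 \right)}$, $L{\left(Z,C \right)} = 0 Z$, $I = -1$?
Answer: $- \frac{8759}{33} \approx -265.42$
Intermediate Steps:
$L{\left(Z,C \right)} = 0$
$d = \frac{1}{3}$ ($d = 2 + \frac{-5 + 0}{3} = 2 + \frac{1}{3} \left(-5\right) = 2 - \frac{5}{3} = \frac{1}{3} \approx 0.33333$)
$P{\left(V \right)} = \frac{2 V}{-1 + 2 V}$ ($P{\left(V \right)} = \frac{V + V}{V + \left(V - 1\right)} = \frac{2 V}{V + \left(-1 + V\right)} = \frac{2 V}{-1 + 2 V}$)
$w{\left(W \right)} = - \frac{1}{3} + W$ ($w{\left(W \right)} = W - \frac{1}{3} = - \frac{1}{3} + W$)
$-266 + w{\left(P{\left(-5 \right)} \right)} = -266 - \left(\frac{1}{3} + \frac{10}{-1 + 2 \left(-5\right)}\right) = -266 - \left(\frac{1}{3} + \frac{10}{-1 - 10}\right) = -266 - \left(\frac{1}{3} + \frac{10}{-11}\right) = -266 - \left(\frac{1}{3} + 10 \left(- \frac{1}{11}\right)\right) = -266 + \left(- \frac{1}{3} + \frac{10}{11}\right) = -266 + \frac{19}{33} = - \frac{8759}{33}$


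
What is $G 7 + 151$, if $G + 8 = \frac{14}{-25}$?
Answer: $\frac{2277}{25} \approx 91.08$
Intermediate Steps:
$G = - \frac{214}{25}$ ($G = -8 + \frac{14}{-25} = -8 + 14 \left(- \frac{1}{25}\right) = -8 - \frac{14}{25} = - \frac{214}{25} \approx -8.56$)
$G 7 + 151 = \left(- \frac{214}{25}\right) 7 + 151 = - \frac{1498}{25} + 151 = \frac{2277}{25}$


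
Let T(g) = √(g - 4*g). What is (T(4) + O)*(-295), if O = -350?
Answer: 103250 - 590*I*√3 ≈ 1.0325e+5 - 1021.9*I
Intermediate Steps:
T(g) = √3*√(-g) (T(g) = √(-3*g) = √3*√(-g))
(T(4) + O)*(-295) = (√3*√(-1*4) - 350)*(-295) = (√3*√(-4) - 350)*(-295) = (√3*(2*I) - 350)*(-295) = (2*I*√3 - 350)*(-295) = (-350 + 2*I*√3)*(-295) = 103250 - 590*I*√3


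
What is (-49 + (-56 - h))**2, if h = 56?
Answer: 25921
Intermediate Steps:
(-49 + (-56 - h))**2 = (-49 + (-56 - 1*56))**2 = (-49 + (-56 - 56))**2 = (-49 - 112)**2 = (-161)**2 = 25921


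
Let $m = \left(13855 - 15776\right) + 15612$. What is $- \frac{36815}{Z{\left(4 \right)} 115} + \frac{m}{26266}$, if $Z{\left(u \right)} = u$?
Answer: $- \frac{4176891}{52532} \approx -79.511$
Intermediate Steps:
$m = 13691$ ($m = -1921 + 15612 = 13691$)
$- \frac{36815}{Z{\left(4 \right)} 115} + \frac{m}{26266} = - \frac{36815}{4 \cdot 115} + \frac{13691}{26266} = - \frac{36815}{460} + 13691 \cdot \frac{1}{26266} = \left(-36815\right) \frac{1}{460} + \frac{13691}{26266} = - \frac{7363}{92} + \frac{13691}{26266} = - \frac{4176891}{52532}$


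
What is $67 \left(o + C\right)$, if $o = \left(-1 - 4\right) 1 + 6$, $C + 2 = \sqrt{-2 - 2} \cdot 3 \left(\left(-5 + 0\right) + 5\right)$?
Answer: $-67$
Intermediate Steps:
$C = -2$ ($C = -2 + \sqrt{-2 - 2} \cdot 3 \left(\left(-5 + 0\right) + 5\right) = -2 + \sqrt{-4} \cdot 3 \left(-5 + 5\right) = -2 + 2 i 3 \cdot 0 = -2 + 6 i 0 = -2 + 0 = -2$)
$o = 1$ ($o = \left(-5\right) 1 + 6 = -5 + 6 = 1$)
$67 \left(o + C\right) = 67 \left(1 - 2\right) = 67 \left(-1\right) = -67$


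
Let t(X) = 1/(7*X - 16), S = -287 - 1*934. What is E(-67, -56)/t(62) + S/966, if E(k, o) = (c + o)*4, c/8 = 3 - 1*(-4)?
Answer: -407/322 ≈ -1.2640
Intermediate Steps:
c = 56 (c = 8*(3 - 1*(-4)) = 8*(3 + 4) = 8*7 = 56)
S = -1221 (S = -287 - 934 = -1221)
E(k, o) = 224 + 4*o (E(k, o) = (56 + o)*4 = 224 + 4*o)
t(X) = 1/(-16 + 7*X)
E(-67, -56)/t(62) + S/966 = (224 + 4*(-56))/(1/(-16 + 7*62)) - 1221/966 = (224 - 224)/(1/(-16 + 434)) - 1221*1/966 = 0/(1/418) - 407/322 = 0*418 - 407/322 = 0 - 407/322 = -407/322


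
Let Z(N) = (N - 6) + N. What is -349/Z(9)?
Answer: -349/12 ≈ -29.083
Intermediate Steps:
Z(N) = -6 + 2*N (Z(N) = (-6 + N) + N = -6 + 2*N)
-349/Z(9) = -349/(-6 + 2*9) = -349/(-6 + 18) = -349/12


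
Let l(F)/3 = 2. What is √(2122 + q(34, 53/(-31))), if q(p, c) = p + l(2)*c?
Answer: √2062058/31 ≈ 46.322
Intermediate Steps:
l(F) = 6 (l(F) = 3*2 = 6)
q(p, c) = p + 6*c
√(2122 + q(34, 53/(-31))) = √(2122 + (34 + 6*(53/(-31)))) = √(2122 + (34 + 6*(53*(-1/31)))) = √(2122 + (34 + 6*(-53/31))) = √(2122 + (34 - 318/31)) = √(2122 + 736/31) = √(66518/31) = √2062058/31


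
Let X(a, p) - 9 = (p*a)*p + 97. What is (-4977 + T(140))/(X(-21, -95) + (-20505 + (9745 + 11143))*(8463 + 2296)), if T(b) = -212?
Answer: -5189/3931278 ≈ -0.0013199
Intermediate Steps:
X(a, p) = 106 + a*p² (X(a, p) = 9 + ((p*a)*p + 97) = 9 + ((a*p)*p + 97) = 9 + (a*p² + 97) = 9 + (97 + a*p²) = 106 + a*p²)
(-4977 + T(140))/(X(-21, -95) + (-20505 + (9745 + 11143))*(8463 + 2296)) = (-4977 - 212)/((106 - 21*(-95)²) + (-20505 + (9745 + 11143))*(8463 + 2296)) = -5189/((106 - 21*9025) + (-20505 + 20888)*10759) = -5189/((106 - 189525) + 383*10759) = -5189/(-189419 + 4120697) = -5189/3931278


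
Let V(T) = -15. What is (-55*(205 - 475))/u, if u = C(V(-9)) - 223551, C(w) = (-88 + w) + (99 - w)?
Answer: -1485/22354 ≈ -0.066431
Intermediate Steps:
C(w) = 11
u = -223540 (u = 11 - 223551 = -223540)
(-55*(205 - 475))/u = -55*(205 - 475)/(-223540) = -55*(-270)*(-1/223540) = 14850*(-1/223540) = -1485/22354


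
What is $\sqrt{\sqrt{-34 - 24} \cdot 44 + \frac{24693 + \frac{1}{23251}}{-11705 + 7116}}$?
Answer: $\frac{2 \sqrt{-15314936337952004 + 125231064683427131 i \sqrt{58}}}{106698839} \approx 12.84 + 13.048 i$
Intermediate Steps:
$\sqrt{\sqrt{-34 - 24} \cdot 44 + \frac{24693 + \frac{1}{23251}}{-11705 + 7116}} = \sqrt{\sqrt{-58} \cdot 44 + \frac{24693 + \frac{1}{23251}}{-4589}} = \sqrt{i \sqrt{58} \cdot 44 + \frac{574136944}{23251} \left(- \frac{1}{4589}\right)} = \sqrt{44 i \sqrt{58} - \frac{574136944}{106698839}} = \sqrt{- \frac{574136944}{106698839} + 44 i \sqrt{58}}$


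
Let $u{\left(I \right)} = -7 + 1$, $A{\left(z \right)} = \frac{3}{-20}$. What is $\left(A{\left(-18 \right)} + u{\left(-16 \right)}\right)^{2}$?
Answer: $\frac{15129}{400} \approx 37.823$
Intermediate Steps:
$A{\left(z \right)} = - \frac{3}{20}$ ($A{\left(z \right)} = 3 \left(- \frac{1}{20}\right) = - \frac{3}{20}$)
$u{\left(I \right)} = -6$
$\left(A{\left(-18 \right)} + u{\left(-16 \right)}\right)^{2} = \left(- \frac{3}{20} - 6\right)^{2} = \left(- \frac{123}{20}\right)^{2} = \frac{15129}{400}$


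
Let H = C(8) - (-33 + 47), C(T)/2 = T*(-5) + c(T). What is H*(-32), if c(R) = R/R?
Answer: 2944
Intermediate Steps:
c(R) = 1
C(T) = 2 - 10*T (C(T) = 2*(T*(-5) + 1) = 2*(-5*T + 1) = 2*(1 - 5*T) = 2 - 10*T)
H = -92 (H = (2 - 10*8) - (-33 + 47) = (2 - 80) - 1*14 = -78 - 14 = -92)
H*(-32) = -92*(-32) = 2944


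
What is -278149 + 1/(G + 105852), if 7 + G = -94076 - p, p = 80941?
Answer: -19240122629/69172 ≈ -2.7815e+5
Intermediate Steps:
G = -175024 (G = -7 + (-94076 - 1*80941) = -7 + (-94076 - 80941) = -7 - 175017 = -175024)
-278149 + 1/(G + 105852) = -278149 + 1/(-175024 + 105852) = -278149 + 1/(-69172) = -278149 - 1/69172 = -19240122629/69172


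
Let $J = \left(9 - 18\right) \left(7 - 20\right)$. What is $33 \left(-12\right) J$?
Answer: $-46332$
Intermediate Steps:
$J = 117$ ($J = \left(-9\right) \left(-13\right) = 117$)
$33 \left(-12\right) J = 33 \left(-12\right) 117 = \left(-396\right) 117 = -46332$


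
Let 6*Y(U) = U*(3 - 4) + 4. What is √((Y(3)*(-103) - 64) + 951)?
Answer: √31314/6 ≈ 29.493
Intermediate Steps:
Y(U) = ⅔ - U/6 (Y(U) = (U*(3 - 4) + 4)/6 = (U*(-1) + 4)/6 = (-U + 4)/6 = (4 - U)/6 = ⅔ - U/6)
√((Y(3)*(-103) - 64) + 951) = √(((⅔ - ⅙*3)*(-103) - 64) + 951) = √(((⅔ - ½)*(-103) - 64) + 951) = √(((⅙)*(-103) - 64) + 951) = √((-103/6 - 64) + 951) = √(-487/6 + 951) = √(5219/6) = √31314/6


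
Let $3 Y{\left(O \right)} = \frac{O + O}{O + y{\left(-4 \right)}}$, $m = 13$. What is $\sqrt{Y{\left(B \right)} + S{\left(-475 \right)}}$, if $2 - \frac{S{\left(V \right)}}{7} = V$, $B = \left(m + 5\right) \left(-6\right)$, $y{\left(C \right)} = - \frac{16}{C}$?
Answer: $\frac{18 \sqrt{1742}}{13} \approx 57.79$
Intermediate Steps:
$B = -108$ ($B = \left(13 + 5\right) \left(-6\right) = 18 \left(-6\right) = -108$)
$S{\left(V \right)} = 14 - 7 V$
$Y{\left(O \right)} = \frac{2 O}{3 \left(4 + O\right)}$ ($Y{\left(O \right)} = \frac{\left(O + O\right) \frac{1}{O - \frac{16}{-4}}}{3} = \frac{2 O \frac{1}{O - -4}}{3} = \frac{2 O \frac{1}{O + 4}}{3} = \frac{2 O \frac{1}{4 + O}}{3} = \frac{2 O}{3 \left(4 + O\right)}$)
$\sqrt{Y{\left(B \right)} + S{\left(-475 \right)}} = \sqrt{\frac{2}{3} \left(-108\right) \frac{1}{4 - 108} + \left(14 - -3325\right)} = \sqrt{\frac{2}{3} \left(-108\right) \frac{1}{-104} + \left(14 + 3325\right)} = \sqrt{\frac{2}{3} \left(-108\right) \left(- \frac{1}{104}\right) + 3339} = \sqrt{\frac{9}{13} + 3339} = \sqrt{\frac{43416}{13}} = \frac{18 \sqrt{1742}}{13}$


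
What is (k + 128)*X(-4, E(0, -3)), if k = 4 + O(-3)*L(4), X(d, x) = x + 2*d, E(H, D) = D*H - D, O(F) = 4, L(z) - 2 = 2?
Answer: -740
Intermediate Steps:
L(z) = 4 (L(z) = 2 + 2 = 4)
E(H, D) = -D + D*H
k = 20 (k = 4 + 4*4 = 4 + 16 = 20)
(k + 128)*X(-4, E(0, -3)) = (20 + 128)*(-3*(-1 + 0) + 2*(-4)) = 148*(-3*(-1) - 8) = 148*(3 - 8) = 148*(-5) = -740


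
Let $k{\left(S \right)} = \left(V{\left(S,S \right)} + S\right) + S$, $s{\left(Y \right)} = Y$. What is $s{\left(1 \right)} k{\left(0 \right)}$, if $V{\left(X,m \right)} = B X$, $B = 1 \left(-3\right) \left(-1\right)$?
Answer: $0$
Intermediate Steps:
$B = 3$ ($B = \left(-3\right) \left(-1\right) = 3$)
$V{\left(X,m \right)} = 3 X$
$k{\left(S \right)} = 5 S$ ($k{\left(S \right)} = \left(3 S + S\right) + S = 4 S + S = 5 S$)
$s{\left(1 \right)} k{\left(0 \right)} = 1 \cdot 5 \cdot 0 = 1 \cdot 0 = 0$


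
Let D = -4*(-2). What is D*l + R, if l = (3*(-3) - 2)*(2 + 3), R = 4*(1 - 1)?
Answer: -440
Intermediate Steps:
D = 8
R = 0 (R = 4*0 = 0)
l = -55 (l = (-9 - 2)*5 = -11*5 = -55)
D*l + R = 8*(-55) + 0 = -440 + 0 = -440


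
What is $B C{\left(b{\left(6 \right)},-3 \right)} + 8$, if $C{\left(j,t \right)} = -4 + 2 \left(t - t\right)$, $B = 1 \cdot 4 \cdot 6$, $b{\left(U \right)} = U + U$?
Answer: $-88$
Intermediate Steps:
$b{\left(U \right)} = 2 U$
$B = 24$ ($B = 4 \cdot 6 = 24$)
$C{\left(j,t \right)} = -4$ ($C{\left(j,t \right)} = -4 + 2 \cdot 0 = -4 + 0 = -4$)
$B C{\left(b{\left(6 \right)},-3 \right)} + 8 = 24 \left(-4\right) + 8 = -96 + 8 = -88$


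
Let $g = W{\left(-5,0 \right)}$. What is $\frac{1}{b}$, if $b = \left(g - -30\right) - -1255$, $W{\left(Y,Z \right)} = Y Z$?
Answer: $\frac{1}{1285} \approx 0.00077821$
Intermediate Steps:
$g = 0$ ($g = \left(-5\right) 0 = 0$)
$b = 1285$ ($b = \left(0 - -30\right) - -1255 = \left(0 + 30\right) + 1255 = 30 + 1255 = 1285$)
$\frac{1}{b} = \frac{1}{1285}$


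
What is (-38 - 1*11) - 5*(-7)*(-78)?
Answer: -2779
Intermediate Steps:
(-38 - 1*11) - 5*(-7)*(-78) = (-38 - 11) + 35*(-78) = -49 - 2730 = -2779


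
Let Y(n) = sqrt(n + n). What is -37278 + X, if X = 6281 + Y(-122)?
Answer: -30997 + 2*I*sqrt(61) ≈ -30997.0 + 15.62*I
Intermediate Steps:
Y(n) = sqrt(2)*sqrt(n) (Y(n) = sqrt(2*n) = sqrt(2)*sqrt(n))
X = 6281 + 2*I*sqrt(61) (X = 6281 + sqrt(2)*sqrt(-122) = 6281 + sqrt(2)*(I*sqrt(122)) = 6281 + 2*I*sqrt(61) ≈ 6281.0 + 15.62*I)
-37278 + X = -37278 + (6281 + 2*I*sqrt(61)) = -30997 + 2*I*sqrt(61)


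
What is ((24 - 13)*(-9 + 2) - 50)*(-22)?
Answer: 2794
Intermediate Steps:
((24 - 13)*(-9 + 2) - 50)*(-22) = (11*(-7) - 50)*(-22) = (-77 - 50)*(-22) = -127*(-22) = 2794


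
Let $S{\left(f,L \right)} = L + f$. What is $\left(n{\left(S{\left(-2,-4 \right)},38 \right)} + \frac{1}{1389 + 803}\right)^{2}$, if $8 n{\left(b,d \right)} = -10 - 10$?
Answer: $\frac{30019441}{4804864} \approx 6.2477$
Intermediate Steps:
$n{\left(b,d \right)} = - \frac{5}{2}$ ($n{\left(b,d \right)} = \frac{-10 - 10}{8} = \frac{1}{8} \left(-20\right) = - \frac{5}{2}$)
$\left(n{\left(S{\left(-2,-4 \right)},38 \right)} + \frac{1}{1389 + 803}\right)^{2} = \left(- \frac{5}{2} + \frac{1}{1389 + 803}\right)^{2} = \left(- \frac{5}{2} + \frac{1}{2192}\right)^{2} = \left(- \frac{5479}{2192}\right)^{2} = \frac{30019441}{4804864}$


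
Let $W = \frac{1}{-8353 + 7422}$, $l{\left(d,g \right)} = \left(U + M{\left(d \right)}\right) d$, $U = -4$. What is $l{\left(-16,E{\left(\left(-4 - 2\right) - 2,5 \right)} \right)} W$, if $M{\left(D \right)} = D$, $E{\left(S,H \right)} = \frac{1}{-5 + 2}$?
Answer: $- \frac{320}{931} \approx -0.34372$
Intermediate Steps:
$E{\left(S,H \right)} = - \frac{1}{3}$ ($E{\left(S,H \right)} = \frac{1}{-3} = - \frac{1}{3}$)
$l{\left(d,g \right)} = d \left(-4 + d\right)$ ($l{\left(d,g \right)} = \left(-4 + d\right) d = d \left(-4 + d\right)$)
$W = - \frac{1}{931}$ ($W = \frac{1}{-931} = - \frac{1}{931} \approx -0.0010741$)
$l{\left(-16,E{\left(\left(-4 - 2\right) - 2,5 \right)} \right)} W = - 16 \left(-4 - 16\right) \left(- \frac{1}{931}\right) = \left(-16\right) \left(-20\right) \left(- \frac{1}{931}\right) = 320 \left(- \frac{1}{931}\right) = - \frac{320}{931}$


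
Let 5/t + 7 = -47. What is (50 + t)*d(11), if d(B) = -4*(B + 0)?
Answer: -59290/27 ≈ -2195.9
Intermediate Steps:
t = -5/54 (t = 5/(-7 - 47) = 5/(-54) = 5*(-1/54) = -5/54 ≈ -0.092593)
d(B) = -4*B
(50 + t)*d(11) = (50 - 5/54)*(-4*11) = (2695/54)*(-44) = -59290/27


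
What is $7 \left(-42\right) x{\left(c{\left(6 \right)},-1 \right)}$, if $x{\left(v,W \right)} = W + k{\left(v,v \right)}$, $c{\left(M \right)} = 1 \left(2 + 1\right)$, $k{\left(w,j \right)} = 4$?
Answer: $-882$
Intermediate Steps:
$c{\left(M \right)} = 3$ ($c{\left(M \right)} = 1 \cdot 3 = 3$)
$x{\left(v,W \right)} = 4 + W$ ($x{\left(v,W \right)} = W + 4 = 4 + W$)
$7 \left(-42\right) x{\left(c{\left(6 \right)},-1 \right)} = 7 \left(-42\right) \left(4 - 1\right) = \left(-294\right) 3 = -882$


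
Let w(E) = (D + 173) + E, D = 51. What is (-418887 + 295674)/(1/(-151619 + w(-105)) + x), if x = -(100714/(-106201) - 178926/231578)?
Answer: -229543539526663735500/3206126664555911 ≈ -71595.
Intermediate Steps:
w(E) = 224 + E (w(E) = (51 + 173) + E = 224 + E)
x = 21162633409/12296907589 (x = -(100714*(-1/106201) - 178926*1/231578) = -(-100714/106201 - 89463/115789) = -1*(-21162633409/12296907589) = 21162633409/12296907589 ≈ 1.7210)
(-418887 + 295674)/(1/(-151619 + w(-105)) + x) = (-418887 + 295674)/(1/(-151619 + (224 - 105)) + 21162633409/12296907589) = -123213/(1/(-151619 + 119) + 21162633409/12296907589) = -123213/(1/(-151500) + 21162633409/12296907589) = -123213/(-1/151500 + 21162633409/12296907589) = -123213/3206126664555911/1862981499733500 = -123213*1862981499733500/3206126664555911 = -229543539526663735500/3206126664555911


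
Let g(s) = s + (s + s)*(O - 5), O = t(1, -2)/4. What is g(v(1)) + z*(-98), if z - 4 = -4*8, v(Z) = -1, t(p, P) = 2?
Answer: 2752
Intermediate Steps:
O = ½ (O = 2/4 = 2*(¼) = ½ ≈ 0.50000)
z = -28 (z = 4 - 4*8 = 4 - 1*32 = 4 - 32 = -28)
g(s) = -8*s (g(s) = s + (s + s)*(½ - 5) = s + (2*s)*(-9/2) = s - 9*s = -8*s)
g(v(1)) + z*(-98) = -8*(-1) - 28*(-98) = 8 + 2744 = 2752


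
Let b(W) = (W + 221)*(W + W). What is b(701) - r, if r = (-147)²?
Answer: 1271035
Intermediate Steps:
r = 21609
b(W) = 2*W*(221 + W) (b(W) = (221 + W)*(2*W) = 2*W*(221 + W))
b(701) - r = 2*701*(221 + 701) - 1*21609 = 2*701*922 - 21609 = 1292644 - 21609 = 1271035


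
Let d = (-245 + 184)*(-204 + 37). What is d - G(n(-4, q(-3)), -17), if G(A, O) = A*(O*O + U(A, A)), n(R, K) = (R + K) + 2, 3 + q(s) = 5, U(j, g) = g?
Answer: 10187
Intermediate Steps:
q(s) = 2 (q(s) = -3 + 5 = 2)
n(R, K) = 2 + K + R (n(R, K) = (K + R) + 2 = 2 + K + R)
G(A, O) = A*(A + O²) (G(A, O) = A*(O*O + A) = A*(O² + A) = A*(A + O²))
d = 10187 (d = -61*(-167) = 10187)
d - G(n(-4, q(-3)), -17) = 10187 - (2 + 2 - 4)*((2 + 2 - 4) + (-17)²) = 10187 - 0*(0 + 289) = 10187 - 0*289 = 10187 - 1*0 = 10187 + 0 = 10187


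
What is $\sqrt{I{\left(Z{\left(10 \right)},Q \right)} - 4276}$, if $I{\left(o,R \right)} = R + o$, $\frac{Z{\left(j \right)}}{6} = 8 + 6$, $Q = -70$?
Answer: $i \sqrt{4262} \approx 65.284 i$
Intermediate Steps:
$Z{\left(j \right)} = 84$ ($Z{\left(j \right)} = 6 \left(8 + 6\right) = 6 \cdot 14 = 84$)
$\sqrt{I{\left(Z{\left(10 \right)},Q \right)} - 4276} = \sqrt{\left(-70 + 84\right) - 4276} = \sqrt{14 - 4276} = \sqrt{-4262} = i \sqrt{4262}$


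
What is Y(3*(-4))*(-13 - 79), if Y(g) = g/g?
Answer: -92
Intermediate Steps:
Y(g) = 1
Y(3*(-4))*(-13 - 79) = 1*(-13 - 79) = 1*(-92) = -92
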